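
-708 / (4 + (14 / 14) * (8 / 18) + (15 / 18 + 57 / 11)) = -67.69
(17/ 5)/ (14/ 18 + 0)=153/ 35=4.37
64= 64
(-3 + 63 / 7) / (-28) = -0.21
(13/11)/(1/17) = 221/11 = 20.09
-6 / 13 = -0.46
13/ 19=0.68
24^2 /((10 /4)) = 1152 /5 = 230.40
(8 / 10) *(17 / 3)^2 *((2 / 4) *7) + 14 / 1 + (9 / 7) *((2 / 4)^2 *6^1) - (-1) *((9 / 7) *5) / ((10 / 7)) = 34757 / 315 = 110.34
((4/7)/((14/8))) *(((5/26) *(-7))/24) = -5/273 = -0.02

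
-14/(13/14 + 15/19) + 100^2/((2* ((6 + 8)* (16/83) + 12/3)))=46896114/63523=738.25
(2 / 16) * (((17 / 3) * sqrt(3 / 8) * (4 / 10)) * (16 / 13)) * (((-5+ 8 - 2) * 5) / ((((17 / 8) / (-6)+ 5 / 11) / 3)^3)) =22521286656 * sqrt(6) / 1935401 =28503.48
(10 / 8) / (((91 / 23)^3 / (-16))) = -0.32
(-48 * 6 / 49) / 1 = -288 / 49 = -5.88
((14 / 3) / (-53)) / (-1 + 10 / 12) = 28 / 53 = 0.53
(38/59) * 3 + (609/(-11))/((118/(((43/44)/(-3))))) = 119081/57112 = 2.09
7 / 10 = 0.70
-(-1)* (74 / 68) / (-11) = -37 / 374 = -0.10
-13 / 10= -1.30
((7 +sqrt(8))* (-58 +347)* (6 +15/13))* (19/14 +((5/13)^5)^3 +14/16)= 171965451749837706361125* sqrt(2)/18631665057129035548 +171965451749837706361125/5323332873465438728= 45356.92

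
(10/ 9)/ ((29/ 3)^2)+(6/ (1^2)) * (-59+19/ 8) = -339.74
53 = 53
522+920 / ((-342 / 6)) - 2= 28720 / 57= 503.86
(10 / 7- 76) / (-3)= 174 / 7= 24.86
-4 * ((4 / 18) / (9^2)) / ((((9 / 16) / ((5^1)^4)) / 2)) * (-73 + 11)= 9920000 / 6561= 1511.96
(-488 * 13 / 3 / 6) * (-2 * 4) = 25376 / 9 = 2819.56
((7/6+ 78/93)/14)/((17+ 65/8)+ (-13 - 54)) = -746/218085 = -0.00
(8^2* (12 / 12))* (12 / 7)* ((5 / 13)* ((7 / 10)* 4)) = 1536 / 13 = 118.15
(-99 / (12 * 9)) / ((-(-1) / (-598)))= 3289 / 6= 548.17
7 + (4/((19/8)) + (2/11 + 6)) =3107/209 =14.87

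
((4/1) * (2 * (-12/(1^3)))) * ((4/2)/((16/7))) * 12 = -1008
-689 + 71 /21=-685.62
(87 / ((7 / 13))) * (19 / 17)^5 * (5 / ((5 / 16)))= 44807487504 / 9938999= 4508.25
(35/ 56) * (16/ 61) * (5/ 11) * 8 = 400/ 671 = 0.60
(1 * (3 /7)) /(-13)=-0.03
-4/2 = -2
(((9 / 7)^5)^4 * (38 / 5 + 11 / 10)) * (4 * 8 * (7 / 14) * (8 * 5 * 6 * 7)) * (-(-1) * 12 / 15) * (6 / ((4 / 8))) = 19495837807496346114422784 / 56994475926865715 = 342065393.01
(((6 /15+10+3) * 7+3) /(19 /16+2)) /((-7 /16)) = -123904 /1785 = -69.41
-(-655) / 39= 655 / 39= 16.79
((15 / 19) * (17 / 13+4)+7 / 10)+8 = 31839 / 2470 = 12.89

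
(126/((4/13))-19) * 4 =1562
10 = 10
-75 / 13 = -5.77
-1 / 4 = -0.25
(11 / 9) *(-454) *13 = -7213.56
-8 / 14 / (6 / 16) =-32 / 21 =-1.52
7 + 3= 10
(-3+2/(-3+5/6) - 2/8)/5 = -217/260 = -0.83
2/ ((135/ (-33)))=-22/ 45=-0.49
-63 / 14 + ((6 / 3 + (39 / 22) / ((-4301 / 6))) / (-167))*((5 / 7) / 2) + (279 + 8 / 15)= 228163665217 / 829598385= 275.03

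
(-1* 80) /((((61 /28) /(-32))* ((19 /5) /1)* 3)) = 358400 /3477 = 103.08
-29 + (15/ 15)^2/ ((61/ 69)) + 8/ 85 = -144012/ 5185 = -27.77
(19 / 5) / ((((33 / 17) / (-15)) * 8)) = -3.67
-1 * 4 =-4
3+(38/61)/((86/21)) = 8268/2623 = 3.15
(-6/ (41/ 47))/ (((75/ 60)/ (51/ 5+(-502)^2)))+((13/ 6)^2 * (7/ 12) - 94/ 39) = -7982356365133/ 5756400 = -1386692.44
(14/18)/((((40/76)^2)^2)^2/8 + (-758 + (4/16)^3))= -7608636242368/7414999440137559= -0.00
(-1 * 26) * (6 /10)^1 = -78 /5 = -15.60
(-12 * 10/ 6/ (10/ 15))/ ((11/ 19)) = -570/ 11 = -51.82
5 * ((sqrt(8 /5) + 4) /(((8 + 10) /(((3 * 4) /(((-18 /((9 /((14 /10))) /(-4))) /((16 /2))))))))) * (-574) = -16400 /3 - 1640 * sqrt(10) /3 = -7195.38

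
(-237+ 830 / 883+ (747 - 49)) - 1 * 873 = -362966 / 883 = -411.06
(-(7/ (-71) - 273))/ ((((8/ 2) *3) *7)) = 1385/ 426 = 3.25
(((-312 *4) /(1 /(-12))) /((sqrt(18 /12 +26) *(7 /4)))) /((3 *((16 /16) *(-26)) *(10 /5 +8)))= -384 *sqrt(110) /1925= -2.09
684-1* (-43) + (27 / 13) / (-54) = 18901 / 26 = 726.96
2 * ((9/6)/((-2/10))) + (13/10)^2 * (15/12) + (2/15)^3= -695797/54000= -12.89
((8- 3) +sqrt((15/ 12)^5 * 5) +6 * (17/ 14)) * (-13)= -47151/ 224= -210.50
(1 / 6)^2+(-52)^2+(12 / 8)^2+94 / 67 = 2707.68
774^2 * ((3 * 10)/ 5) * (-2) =-7188912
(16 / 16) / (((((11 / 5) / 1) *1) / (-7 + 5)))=-10 / 11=-0.91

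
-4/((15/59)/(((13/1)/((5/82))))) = -251576/75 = -3354.35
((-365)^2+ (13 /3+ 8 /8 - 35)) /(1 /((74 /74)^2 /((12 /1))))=199793 /18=11099.61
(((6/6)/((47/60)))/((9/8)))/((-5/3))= -32/47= -0.68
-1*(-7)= 7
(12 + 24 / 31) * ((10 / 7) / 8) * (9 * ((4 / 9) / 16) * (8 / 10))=99 / 217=0.46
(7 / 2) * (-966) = -3381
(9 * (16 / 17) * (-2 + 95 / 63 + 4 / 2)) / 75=304 / 1785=0.17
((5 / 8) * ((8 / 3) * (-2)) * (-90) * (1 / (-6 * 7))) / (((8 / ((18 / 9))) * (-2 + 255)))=-25 / 3542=-0.01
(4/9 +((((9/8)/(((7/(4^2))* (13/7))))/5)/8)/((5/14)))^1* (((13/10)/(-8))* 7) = -22169/36000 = -0.62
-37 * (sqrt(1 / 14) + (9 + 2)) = -407- 37 * sqrt(14) / 14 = -416.89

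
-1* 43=-43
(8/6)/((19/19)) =4/3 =1.33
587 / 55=10.67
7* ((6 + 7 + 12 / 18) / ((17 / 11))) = 3157 / 51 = 61.90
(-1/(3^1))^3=-1/27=-0.04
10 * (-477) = -4770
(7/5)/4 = 7/20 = 0.35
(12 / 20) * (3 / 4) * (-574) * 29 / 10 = -74907 / 100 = -749.07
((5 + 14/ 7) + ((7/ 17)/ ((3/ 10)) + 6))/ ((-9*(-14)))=733/ 6426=0.11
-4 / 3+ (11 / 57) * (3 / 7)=-499 / 399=-1.25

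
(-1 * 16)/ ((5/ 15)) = -48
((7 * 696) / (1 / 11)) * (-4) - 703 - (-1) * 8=-215063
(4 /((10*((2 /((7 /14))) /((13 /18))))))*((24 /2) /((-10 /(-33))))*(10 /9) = 3.18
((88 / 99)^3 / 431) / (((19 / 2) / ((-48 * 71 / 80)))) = -72704 / 9949635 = -0.01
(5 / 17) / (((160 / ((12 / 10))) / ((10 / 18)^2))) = 5 / 7344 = 0.00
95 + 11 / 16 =1531 / 16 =95.69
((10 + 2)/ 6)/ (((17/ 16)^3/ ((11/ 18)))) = 45056/ 44217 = 1.02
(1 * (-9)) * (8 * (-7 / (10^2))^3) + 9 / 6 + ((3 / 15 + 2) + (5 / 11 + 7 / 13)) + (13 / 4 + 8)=285422691 / 17875000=15.97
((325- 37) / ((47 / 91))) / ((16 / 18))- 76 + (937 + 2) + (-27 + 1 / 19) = 1306791 / 893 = 1463.37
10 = 10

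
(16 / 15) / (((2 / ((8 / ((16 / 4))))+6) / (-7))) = -16 / 15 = -1.07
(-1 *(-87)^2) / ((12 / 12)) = -7569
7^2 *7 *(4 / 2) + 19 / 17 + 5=11766 / 17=692.12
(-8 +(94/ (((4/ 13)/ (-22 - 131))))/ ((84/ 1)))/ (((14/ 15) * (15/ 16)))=-31609/ 49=-645.08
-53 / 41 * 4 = -212 / 41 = -5.17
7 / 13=0.54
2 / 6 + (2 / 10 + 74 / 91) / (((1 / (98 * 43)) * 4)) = 416413 / 390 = 1067.73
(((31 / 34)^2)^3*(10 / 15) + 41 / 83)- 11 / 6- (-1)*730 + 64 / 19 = 2676405705915673 / 3654234846048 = 732.41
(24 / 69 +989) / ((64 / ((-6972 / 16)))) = -39661965 / 5888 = -6736.07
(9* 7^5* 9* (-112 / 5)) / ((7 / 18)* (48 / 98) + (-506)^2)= -119.10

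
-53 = -53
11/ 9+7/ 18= 29/ 18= 1.61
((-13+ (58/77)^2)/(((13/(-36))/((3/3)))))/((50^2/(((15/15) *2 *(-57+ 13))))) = -1.21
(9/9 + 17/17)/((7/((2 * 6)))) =24/7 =3.43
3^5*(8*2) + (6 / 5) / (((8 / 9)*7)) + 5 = 3893.19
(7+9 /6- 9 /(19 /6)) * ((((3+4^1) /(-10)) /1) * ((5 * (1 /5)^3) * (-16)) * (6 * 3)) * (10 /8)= 57.03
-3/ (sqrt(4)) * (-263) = 789/ 2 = 394.50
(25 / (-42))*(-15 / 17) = 125 / 238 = 0.53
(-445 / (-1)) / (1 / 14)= 6230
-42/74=-21/37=-0.57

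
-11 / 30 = -0.37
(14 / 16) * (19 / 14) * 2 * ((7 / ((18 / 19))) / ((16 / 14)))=17689 / 1152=15.36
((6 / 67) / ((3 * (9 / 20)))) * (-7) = -280 / 603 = -0.46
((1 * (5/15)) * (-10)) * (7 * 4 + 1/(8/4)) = -95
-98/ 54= -49/ 27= -1.81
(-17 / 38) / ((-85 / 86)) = 43 / 95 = 0.45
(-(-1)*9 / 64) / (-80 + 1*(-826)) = -3 / 19328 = -0.00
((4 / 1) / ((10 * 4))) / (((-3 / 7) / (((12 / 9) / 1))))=-14 / 45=-0.31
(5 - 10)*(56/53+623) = -165375/53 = -3120.28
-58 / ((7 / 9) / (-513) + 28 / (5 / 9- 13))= 1071144 / 41581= 25.76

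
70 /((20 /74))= 259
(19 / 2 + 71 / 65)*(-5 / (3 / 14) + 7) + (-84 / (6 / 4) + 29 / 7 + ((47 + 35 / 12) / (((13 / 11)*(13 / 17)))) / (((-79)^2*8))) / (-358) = -219313235842759 / 1268712419520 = -172.86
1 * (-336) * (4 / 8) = -168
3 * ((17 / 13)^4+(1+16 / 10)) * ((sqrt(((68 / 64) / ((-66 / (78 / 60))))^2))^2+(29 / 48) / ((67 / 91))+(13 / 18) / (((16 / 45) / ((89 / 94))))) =886041680430329 / 19482082048000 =45.48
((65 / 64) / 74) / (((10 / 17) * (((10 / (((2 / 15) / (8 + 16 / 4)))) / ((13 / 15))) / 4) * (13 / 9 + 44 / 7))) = 20111 / 1729824000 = 0.00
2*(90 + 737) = 1654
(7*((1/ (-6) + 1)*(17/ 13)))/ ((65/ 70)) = 4165/ 507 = 8.21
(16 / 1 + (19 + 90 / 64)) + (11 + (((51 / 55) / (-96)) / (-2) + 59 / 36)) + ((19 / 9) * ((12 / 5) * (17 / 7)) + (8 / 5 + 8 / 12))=14108681 / 221760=63.62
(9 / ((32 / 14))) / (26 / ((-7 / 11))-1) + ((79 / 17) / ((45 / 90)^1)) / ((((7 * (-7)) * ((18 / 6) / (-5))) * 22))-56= -7226903081 / 128868432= -56.08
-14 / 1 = -14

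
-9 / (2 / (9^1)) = -81 / 2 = -40.50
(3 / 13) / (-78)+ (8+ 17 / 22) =16303 / 1859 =8.77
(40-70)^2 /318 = 150 /53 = 2.83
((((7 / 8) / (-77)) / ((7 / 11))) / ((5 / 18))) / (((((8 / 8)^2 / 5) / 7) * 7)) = -9 / 28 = -0.32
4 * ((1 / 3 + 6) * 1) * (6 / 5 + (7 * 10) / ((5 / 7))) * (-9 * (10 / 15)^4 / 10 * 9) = -301568 / 75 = -4020.91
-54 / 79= -0.68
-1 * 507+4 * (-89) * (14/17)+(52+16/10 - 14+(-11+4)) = -65244/85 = -767.58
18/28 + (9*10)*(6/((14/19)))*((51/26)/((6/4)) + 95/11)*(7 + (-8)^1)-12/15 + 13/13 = -72940163/10010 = -7286.73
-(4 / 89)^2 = -16 / 7921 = -0.00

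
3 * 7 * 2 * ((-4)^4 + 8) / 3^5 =1232 / 27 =45.63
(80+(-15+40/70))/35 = 1.87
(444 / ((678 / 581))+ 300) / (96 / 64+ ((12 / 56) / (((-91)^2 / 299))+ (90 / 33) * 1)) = 3771573806 / 23472699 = 160.68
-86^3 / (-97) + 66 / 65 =41350042 / 6305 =6558.29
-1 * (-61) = 61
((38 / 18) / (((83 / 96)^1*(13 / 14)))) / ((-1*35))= -1216 / 16185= -0.08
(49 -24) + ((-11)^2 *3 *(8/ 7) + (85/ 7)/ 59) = 181746/ 413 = 440.06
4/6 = 2/3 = 0.67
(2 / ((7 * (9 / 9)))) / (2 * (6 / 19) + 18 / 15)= 95 / 609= 0.16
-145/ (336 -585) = 145/ 249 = 0.58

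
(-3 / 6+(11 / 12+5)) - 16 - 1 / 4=-65 / 6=-10.83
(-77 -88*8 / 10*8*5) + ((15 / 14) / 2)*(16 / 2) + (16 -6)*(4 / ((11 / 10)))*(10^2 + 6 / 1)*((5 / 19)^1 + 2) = 8536211 / 1463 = 5834.73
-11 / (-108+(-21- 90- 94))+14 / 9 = 4481 / 2817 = 1.59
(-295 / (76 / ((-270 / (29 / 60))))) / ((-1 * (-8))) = 597375 / 2204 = 271.04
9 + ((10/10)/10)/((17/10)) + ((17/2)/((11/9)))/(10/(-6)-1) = 19301/2992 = 6.45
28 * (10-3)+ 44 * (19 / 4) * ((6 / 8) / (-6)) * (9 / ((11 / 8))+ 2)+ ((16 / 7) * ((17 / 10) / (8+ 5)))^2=-22491741 / 828100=-27.16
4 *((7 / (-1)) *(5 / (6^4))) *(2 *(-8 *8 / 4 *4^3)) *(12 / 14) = 5120 / 27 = 189.63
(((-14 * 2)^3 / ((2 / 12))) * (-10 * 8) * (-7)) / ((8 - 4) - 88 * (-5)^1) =-6146560 / 37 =-166123.24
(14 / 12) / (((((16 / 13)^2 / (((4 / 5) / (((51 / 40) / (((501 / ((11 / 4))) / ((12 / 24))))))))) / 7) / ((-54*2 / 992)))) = -12446343 / 92752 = -134.19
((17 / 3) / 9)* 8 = 136 / 27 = 5.04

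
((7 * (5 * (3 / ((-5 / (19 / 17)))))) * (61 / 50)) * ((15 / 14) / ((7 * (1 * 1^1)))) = -10431 / 2380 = -4.38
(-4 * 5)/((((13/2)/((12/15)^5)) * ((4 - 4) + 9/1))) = -8192/73125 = -0.11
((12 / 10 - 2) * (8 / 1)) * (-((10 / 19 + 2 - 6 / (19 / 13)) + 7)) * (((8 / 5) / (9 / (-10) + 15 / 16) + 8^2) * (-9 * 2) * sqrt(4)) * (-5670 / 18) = 797368320 / 19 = 41966753.68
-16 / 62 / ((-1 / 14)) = 112 / 31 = 3.61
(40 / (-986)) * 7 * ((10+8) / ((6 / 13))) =-11.08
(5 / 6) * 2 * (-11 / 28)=-55 / 84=-0.65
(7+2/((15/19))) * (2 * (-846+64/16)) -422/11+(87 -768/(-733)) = -1935658111/120945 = -16004.45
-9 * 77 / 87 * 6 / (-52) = 693 / 754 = 0.92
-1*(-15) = 15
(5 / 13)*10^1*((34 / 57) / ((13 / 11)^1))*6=37400 / 3211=11.65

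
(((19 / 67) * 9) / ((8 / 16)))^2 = 116964 / 4489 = 26.06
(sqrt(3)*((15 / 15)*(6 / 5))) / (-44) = -3*sqrt(3) / 110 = -0.05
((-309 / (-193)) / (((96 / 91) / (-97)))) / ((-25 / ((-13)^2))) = 153651589 / 154400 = 995.15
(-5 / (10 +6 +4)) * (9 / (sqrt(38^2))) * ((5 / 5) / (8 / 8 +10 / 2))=-3 / 304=-0.01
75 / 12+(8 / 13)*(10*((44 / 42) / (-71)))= 477535 / 77532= 6.16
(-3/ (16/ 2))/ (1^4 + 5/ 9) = -27/ 112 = -0.24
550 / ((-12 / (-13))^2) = 645.49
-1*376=-376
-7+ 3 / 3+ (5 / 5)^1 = -5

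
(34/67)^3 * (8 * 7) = 7.32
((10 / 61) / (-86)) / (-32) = 5 / 83936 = 0.00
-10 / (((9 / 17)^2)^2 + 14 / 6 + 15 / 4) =-2004504 / 1235153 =-1.62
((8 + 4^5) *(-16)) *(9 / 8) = -18576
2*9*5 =90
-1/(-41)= 1/41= 0.02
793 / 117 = 61 / 9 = 6.78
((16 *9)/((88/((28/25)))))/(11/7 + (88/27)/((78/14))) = 3714984/4371125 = 0.85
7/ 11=0.64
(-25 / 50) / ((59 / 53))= -53 / 118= -0.45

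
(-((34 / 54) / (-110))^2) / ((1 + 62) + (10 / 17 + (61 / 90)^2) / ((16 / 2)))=-39304 / 75734567073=-0.00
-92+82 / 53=-4794 / 53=-90.45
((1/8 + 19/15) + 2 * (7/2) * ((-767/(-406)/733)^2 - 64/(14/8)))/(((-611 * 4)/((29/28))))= 96639742891009/895662654257280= 0.11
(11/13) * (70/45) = 154/117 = 1.32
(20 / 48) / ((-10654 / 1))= -5 / 127848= -0.00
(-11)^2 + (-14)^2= 317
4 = 4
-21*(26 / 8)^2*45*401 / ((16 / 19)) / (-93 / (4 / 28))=57942495 / 7936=7301.22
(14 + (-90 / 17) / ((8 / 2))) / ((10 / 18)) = 3879 / 170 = 22.82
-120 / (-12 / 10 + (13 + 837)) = -150 / 1061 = -0.14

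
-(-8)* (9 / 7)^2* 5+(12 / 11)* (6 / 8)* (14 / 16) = 288207 / 4312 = 66.84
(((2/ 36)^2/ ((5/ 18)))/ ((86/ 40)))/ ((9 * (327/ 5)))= 10/ 1138941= 0.00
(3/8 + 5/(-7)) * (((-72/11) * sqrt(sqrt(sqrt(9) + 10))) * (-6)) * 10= -10260 * 13^(1/4)/77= -253.01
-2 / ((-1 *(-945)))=-2 / 945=-0.00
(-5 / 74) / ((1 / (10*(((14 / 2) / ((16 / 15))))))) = -2625 / 592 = -4.43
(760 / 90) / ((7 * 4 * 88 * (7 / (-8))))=-0.00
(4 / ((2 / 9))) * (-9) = -162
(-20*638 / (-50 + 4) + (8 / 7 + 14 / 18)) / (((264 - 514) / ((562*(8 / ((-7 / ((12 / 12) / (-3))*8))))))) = -113727163 / 3803625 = -29.90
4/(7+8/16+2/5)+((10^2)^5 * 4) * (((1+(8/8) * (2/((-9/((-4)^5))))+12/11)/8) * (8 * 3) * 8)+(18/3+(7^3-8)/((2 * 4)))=4597926400001009041/20856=220460606060654.44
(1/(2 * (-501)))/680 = -1/681360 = -0.00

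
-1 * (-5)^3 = 125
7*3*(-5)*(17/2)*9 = -16065/2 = -8032.50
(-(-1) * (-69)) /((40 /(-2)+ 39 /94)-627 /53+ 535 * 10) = -343758 /26497189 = -0.01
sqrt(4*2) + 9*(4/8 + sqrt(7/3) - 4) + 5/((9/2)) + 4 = -475/18 + 2*sqrt(2) + 3*sqrt(21) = -9.81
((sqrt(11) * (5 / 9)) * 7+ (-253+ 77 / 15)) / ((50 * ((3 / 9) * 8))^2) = -5577 / 400000+ 7 * sqrt(11) / 32000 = -0.01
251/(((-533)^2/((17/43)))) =4267/12215827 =0.00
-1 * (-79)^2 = -6241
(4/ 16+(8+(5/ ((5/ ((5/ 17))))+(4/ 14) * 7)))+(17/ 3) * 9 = 4185/ 68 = 61.54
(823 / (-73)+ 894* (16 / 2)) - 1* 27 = 519302 / 73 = 7113.73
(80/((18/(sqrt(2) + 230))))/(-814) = -4600/3663 - 20 * sqrt(2)/3663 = -1.26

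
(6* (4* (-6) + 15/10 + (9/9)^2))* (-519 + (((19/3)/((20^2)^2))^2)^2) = 1184679198719999999994396197/17694720000000000000000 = 66951.00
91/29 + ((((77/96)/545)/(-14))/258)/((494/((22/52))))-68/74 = 825614152965847/372063832957440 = 2.22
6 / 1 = 6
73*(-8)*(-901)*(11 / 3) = 5788024 / 3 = 1929341.33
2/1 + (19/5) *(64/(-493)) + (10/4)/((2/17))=224381/9860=22.76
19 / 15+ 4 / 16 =91 / 60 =1.52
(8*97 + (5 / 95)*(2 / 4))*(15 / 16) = 442335 / 608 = 727.52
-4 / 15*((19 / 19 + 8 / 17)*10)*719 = -2819.61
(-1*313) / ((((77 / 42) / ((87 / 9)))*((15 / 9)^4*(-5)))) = 1470474 / 34375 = 42.78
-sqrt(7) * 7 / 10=-7 * sqrt(7) / 10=-1.85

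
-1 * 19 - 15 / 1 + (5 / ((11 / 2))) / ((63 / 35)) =-3316 / 99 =-33.49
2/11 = 0.18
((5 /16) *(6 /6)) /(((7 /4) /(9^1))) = 45 /28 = 1.61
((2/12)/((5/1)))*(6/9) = 1/45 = 0.02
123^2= 15129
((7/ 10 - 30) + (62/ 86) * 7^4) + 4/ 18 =6586259/ 3870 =1701.88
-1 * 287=-287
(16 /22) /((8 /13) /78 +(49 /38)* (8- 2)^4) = 19266 /44270435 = 0.00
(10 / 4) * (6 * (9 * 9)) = 1215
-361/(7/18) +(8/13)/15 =-928.24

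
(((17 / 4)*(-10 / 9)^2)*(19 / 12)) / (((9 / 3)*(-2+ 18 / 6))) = 8075 / 2916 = 2.77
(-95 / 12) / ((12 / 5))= -475 / 144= -3.30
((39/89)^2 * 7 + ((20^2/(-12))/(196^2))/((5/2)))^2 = 23513485895519929/13021075211725476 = 1.81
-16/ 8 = -2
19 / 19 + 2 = 3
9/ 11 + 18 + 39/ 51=3662/ 187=19.58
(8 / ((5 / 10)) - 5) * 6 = 66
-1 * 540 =-540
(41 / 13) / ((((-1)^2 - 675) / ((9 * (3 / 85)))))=-1107 / 744770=-0.00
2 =2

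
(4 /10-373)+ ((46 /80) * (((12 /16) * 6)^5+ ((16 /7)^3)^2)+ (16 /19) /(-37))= 81559799673761 /105865276160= 770.41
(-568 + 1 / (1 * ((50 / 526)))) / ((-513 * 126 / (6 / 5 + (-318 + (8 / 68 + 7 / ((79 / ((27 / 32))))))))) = -135452984249 / 49605048000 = -2.73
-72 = -72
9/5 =1.80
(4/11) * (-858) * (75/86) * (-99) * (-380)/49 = -208900.81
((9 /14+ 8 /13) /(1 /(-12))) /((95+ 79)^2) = -229 /459186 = -0.00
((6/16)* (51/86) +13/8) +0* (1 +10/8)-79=-77.15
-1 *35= -35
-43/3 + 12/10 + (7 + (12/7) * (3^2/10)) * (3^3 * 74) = 1790827/105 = 17055.50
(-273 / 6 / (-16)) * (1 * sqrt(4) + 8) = 455 / 16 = 28.44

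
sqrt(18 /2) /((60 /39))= 39 /20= 1.95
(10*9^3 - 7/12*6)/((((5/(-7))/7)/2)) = -714077/5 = -142815.40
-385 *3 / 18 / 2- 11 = -517 / 12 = -43.08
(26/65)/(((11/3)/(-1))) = -6/55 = -0.11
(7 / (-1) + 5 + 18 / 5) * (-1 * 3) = -24 / 5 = -4.80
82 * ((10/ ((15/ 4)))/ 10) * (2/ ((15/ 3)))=656/ 75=8.75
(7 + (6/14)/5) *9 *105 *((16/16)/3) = 2232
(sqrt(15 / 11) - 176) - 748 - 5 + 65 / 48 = -44527 / 48 + sqrt(165) / 11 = -926.48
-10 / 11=-0.91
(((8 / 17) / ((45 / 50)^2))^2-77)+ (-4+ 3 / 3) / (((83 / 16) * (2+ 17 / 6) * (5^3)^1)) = -76.66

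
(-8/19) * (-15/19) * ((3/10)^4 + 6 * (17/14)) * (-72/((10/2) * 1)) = -55141236/1579375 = -34.91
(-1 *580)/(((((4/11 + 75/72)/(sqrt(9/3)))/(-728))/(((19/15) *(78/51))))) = 524446208 *sqrt(3)/901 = 1008177.00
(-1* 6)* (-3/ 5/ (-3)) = -6/ 5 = -1.20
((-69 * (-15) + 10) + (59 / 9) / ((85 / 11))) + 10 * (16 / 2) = 861274 / 765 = 1125.85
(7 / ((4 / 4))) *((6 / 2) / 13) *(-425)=-8925 / 13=-686.54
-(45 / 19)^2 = -2025 / 361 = -5.61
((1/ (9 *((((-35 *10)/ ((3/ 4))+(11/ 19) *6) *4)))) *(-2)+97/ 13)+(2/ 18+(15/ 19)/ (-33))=9747192425/ 1291216212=7.55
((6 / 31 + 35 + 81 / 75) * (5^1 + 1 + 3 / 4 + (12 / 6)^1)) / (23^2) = 49196 / 81995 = 0.60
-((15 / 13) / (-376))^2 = -225 / 23892544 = -0.00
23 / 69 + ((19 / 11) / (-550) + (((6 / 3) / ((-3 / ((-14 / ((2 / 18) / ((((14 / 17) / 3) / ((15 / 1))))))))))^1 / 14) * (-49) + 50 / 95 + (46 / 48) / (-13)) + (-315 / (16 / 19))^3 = -8169303119490983909 / 156081868800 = -52339859.73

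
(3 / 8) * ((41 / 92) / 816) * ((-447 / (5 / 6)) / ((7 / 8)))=-54981 / 437920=-0.13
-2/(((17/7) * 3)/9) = -42/17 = -2.47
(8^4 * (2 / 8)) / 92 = 256 / 23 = 11.13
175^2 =30625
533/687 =0.78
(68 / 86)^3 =39304 / 79507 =0.49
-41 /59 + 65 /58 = 1457 /3422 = 0.43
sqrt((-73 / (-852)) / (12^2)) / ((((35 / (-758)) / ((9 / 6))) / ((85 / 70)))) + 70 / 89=70 / 89 - 6443 * sqrt(15549) / 834960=-0.18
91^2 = 8281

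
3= 3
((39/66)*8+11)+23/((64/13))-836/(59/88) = -50944573/41536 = -1226.52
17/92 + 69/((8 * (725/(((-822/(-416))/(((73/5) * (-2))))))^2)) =659245963924027/3567682589286400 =0.18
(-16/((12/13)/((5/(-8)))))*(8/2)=130/3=43.33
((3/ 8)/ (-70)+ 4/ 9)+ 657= 3313493/ 5040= 657.44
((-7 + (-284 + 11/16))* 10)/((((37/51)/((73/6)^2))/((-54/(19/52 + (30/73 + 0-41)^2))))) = 1311843253830525/67581008972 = 19411.42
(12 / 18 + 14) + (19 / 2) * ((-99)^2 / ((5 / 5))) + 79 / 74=10336901 / 111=93125.23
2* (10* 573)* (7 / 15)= 5348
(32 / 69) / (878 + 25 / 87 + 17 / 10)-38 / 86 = -334163353 / 757167521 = -0.44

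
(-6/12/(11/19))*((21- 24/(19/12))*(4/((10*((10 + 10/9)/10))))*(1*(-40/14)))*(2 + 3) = 1998/77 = 25.95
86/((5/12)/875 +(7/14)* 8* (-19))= -180600/159599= -1.13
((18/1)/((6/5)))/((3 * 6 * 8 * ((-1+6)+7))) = 5/576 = 0.01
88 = 88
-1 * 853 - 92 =-945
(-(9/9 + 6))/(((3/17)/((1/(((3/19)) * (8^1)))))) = -2261/72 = -31.40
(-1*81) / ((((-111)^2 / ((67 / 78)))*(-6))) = 67 / 71188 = 0.00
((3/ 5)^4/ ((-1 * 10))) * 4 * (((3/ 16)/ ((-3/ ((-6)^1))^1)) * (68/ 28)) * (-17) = 70227/ 87500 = 0.80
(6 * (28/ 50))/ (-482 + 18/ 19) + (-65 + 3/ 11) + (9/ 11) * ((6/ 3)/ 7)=-283713473/ 4398625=-64.50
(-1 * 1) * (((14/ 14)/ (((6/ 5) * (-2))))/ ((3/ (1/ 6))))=5/ 216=0.02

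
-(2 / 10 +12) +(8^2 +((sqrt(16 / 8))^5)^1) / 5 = 3 / 5 +4 *sqrt(2) / 5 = 1.73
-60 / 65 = -12 / 13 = -0.92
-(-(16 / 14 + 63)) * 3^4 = 36369 / 7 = 5195.57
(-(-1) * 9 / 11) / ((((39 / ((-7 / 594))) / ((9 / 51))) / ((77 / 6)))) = -49 / 87516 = -0.00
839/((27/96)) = 26848/9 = 2983.11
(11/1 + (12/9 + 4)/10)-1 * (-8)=293/15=19.53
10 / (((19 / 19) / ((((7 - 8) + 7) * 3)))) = 180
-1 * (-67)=67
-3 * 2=-6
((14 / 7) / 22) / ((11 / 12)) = 12 / 121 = 0.10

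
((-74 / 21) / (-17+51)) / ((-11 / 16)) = 0.15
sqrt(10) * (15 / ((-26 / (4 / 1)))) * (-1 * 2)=60 * sqrt(10) / 13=14.60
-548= -548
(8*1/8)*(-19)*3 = -57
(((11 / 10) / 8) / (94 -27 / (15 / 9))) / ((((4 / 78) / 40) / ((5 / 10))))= 2145 / 3112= 0.69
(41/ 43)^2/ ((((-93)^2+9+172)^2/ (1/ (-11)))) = -1681/ 1585809457100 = -0.00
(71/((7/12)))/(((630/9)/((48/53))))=20448/12985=1.57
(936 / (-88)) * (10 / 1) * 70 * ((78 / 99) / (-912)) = 29575 / 4598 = 6.43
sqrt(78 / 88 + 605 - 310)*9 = 9*sqrt(143209) / 22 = 154.81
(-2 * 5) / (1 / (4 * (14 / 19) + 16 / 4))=-1320 / 19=-69.47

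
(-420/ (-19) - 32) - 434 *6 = -49664/ 19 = -2613.89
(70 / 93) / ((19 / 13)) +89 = 158173 / 1767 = 89.51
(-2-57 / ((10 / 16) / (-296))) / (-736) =-67483 / 1840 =-36.68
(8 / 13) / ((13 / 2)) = 16 / 169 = 0.09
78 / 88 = 39 / 44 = 0.89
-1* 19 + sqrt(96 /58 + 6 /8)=-19 + 3* sqrt(899) /58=-17.45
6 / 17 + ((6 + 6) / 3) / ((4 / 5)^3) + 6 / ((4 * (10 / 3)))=11717 / 1360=8.62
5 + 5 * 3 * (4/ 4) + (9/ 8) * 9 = 241/ 8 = 30.12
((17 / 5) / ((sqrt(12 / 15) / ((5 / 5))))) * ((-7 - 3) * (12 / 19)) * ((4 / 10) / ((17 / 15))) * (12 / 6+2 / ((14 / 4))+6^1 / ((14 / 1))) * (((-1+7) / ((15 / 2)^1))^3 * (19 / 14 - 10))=112.49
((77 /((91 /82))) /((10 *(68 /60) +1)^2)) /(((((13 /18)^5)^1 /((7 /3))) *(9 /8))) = 4.81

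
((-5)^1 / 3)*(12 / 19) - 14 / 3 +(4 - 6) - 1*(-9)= 73 / 57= 1.28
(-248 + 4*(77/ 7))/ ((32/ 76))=-969/ 2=-484.50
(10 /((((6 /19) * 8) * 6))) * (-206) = -9785 /72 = -135.90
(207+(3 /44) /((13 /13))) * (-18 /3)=-27333 /22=-1242.41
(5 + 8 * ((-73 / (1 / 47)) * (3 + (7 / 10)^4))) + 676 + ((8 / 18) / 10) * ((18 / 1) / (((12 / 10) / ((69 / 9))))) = -88248.15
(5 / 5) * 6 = 6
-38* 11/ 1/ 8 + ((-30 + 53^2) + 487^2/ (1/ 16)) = 15189723/ 4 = 3797430.75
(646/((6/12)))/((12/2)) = 646/3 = 215.33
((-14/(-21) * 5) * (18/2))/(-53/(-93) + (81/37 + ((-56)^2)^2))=0.00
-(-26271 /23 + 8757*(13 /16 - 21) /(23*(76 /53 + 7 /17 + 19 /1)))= 10443239163 /6911776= 1510.93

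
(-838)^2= 702244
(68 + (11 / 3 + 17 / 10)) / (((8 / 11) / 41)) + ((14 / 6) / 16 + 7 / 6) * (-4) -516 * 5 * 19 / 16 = 256091 / 240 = 1067.05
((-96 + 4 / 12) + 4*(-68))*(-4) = 4412 / 3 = 1470.67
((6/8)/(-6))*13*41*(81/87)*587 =-8447517/232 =-36411.71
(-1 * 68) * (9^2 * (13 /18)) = -3978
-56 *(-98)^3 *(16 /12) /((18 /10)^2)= 5270675200 /243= 21690021.40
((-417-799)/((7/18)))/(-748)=5472/1309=4.18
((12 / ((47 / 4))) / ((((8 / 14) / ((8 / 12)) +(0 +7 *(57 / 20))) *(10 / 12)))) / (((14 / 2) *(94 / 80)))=15360 / 2144939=0.01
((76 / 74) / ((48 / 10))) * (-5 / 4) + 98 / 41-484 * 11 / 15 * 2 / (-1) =259221121 / 364080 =711.99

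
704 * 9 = 6336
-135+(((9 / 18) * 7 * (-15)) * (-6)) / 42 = -127.50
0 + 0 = 0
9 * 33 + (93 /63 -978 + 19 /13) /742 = 29947955 /101283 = 295.69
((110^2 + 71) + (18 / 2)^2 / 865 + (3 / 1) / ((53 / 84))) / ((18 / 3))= 93033628 / 45845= 2029.31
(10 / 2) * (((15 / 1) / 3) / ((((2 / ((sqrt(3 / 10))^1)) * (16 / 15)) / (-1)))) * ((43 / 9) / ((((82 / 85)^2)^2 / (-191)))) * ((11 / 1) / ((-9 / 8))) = -117899026609375 * sqrt(30) / 9765830016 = -66124.39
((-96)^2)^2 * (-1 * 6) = -509607936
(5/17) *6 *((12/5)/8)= 9/17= 0.53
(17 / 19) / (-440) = -17 / 8360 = -0.00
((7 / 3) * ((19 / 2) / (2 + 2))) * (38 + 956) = 66101 / 12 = 5508.42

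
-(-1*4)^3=64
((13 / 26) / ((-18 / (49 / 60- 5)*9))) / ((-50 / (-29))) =7279 / 972000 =0.01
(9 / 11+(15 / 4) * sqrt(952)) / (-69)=-5 * sqrt(238) / 46-3 / 253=-1.69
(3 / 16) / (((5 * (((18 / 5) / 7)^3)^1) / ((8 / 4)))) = 8575 / 15552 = 0.55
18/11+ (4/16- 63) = -2689/44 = -61.11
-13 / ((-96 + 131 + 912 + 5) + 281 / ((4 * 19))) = -988 / 72633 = -0.01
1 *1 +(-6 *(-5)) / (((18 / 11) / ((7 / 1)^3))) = 18868 / 3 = 6289.33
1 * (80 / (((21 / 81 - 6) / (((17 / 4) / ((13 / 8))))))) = -14688 / 403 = -36.45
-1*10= -10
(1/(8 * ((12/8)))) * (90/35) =3/14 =0.21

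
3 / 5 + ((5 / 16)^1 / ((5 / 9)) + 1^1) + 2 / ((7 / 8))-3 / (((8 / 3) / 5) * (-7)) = 2941 / 560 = 5.25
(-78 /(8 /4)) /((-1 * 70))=39 /70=0.56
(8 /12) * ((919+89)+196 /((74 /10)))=76552 /111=689.66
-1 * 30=-30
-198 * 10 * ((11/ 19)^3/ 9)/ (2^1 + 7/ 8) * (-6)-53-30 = 961529/ 157757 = 6.10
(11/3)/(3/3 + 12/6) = 11/9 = 1.22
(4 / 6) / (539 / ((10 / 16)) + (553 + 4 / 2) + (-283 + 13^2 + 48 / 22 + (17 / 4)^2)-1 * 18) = 1760 / 3446901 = 0.00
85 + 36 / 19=1651 / 19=86.89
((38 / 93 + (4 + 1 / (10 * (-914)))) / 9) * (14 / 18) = 26231149 / 68851620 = 0.38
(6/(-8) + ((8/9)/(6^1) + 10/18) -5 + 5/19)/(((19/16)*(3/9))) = -39260/3249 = -12.08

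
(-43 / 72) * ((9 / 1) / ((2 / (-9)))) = 387 / 16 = 24.19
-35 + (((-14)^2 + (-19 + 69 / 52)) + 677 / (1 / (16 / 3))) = 3753.99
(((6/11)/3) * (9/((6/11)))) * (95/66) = 95/22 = 4.32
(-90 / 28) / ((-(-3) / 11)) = -165 / 14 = -11.79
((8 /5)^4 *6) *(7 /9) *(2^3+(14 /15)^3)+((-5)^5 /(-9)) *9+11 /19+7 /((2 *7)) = 816538614443 /240468750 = 3395.61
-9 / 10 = -0.90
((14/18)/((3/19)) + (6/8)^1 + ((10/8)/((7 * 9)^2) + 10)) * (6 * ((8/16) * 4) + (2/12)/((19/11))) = 12257143/64638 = 189.63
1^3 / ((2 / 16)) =8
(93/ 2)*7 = 651/ 2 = 325.50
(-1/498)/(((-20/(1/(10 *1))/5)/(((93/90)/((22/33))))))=31/398400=0.00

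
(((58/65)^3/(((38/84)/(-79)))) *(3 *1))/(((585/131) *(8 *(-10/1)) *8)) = 1766812327/13566475000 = 0.13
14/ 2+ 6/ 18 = 22/ 3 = 7.33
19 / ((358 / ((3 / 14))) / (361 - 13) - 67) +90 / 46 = 616473 / 373382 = 1.65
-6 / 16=-3 / 8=-0.38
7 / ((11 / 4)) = 28 / 11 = 2.55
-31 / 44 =-0.70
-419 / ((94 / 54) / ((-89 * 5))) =5034285 / 47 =107112.45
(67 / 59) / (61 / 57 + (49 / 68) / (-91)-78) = -3375996 / 228727601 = -0.01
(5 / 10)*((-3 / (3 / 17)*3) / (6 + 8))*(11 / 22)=-51 / 56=-0.91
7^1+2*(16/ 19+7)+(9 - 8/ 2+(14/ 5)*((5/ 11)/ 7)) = 27.87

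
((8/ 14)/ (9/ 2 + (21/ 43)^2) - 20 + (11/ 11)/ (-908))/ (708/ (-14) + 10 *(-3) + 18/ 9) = 442843057/ 1750197240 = 0.25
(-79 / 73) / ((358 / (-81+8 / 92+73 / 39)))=2800550 / 11721099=0.24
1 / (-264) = -1 / 264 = -0.00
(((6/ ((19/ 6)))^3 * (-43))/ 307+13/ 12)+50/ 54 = 240269257/ 227417004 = 1.06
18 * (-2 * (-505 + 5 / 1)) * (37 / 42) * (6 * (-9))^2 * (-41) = -13270716000 / 7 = -1895816571.43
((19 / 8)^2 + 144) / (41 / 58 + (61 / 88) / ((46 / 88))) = 6387859 / 86784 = 73.61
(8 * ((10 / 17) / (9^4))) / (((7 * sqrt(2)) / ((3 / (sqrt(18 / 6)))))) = 40 * sqrt(6) / 780759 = 0.00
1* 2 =2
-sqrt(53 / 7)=-sqrt(371) / 7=-2.75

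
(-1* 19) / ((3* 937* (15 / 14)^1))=-266 / 42165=-0.01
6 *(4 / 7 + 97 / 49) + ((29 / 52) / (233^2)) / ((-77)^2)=256189791029 / 16737733012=15.31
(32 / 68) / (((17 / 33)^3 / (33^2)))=313083144 / 83521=3748.56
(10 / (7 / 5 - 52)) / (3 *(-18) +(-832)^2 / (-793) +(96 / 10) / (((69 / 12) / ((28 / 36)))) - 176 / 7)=160125 / 770338547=0.00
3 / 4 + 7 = 31 / 4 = 7.75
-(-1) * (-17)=-17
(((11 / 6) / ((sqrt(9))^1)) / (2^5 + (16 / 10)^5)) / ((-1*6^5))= -0.00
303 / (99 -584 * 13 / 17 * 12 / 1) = -0.06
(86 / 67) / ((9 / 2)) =172 / 603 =0.29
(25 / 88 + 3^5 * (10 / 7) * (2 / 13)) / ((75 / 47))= 4041577 / 120120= 33.65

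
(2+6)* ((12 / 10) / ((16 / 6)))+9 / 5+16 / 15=97 / 15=6.47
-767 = -767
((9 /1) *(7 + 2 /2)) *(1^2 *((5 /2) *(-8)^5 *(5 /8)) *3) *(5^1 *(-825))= 45619200000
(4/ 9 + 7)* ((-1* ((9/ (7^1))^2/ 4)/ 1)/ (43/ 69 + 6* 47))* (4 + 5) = -374463/ 3822196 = -0.10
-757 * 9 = -6813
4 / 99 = 0.04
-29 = -29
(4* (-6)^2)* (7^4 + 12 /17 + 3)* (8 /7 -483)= -2836558080 /17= -166856357.65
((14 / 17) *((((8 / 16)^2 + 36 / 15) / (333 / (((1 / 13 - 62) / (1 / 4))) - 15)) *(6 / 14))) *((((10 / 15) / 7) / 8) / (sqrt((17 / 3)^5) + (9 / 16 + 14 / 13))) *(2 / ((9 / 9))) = 132138864 / 345500258802055 - 50748672 *sqrt(51) / 20323544635415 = -0.00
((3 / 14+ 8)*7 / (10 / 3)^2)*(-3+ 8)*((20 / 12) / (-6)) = -115 / 16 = -7.19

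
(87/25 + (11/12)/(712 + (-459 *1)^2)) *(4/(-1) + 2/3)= -220694567/19025370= -11.60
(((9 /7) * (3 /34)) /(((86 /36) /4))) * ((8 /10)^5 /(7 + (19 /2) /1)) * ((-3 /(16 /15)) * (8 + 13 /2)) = -5412096 /35179375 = -0.15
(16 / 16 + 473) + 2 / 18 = 4267 / 9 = 474.11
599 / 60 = 9.98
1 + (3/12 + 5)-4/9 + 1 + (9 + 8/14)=4127/252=16.38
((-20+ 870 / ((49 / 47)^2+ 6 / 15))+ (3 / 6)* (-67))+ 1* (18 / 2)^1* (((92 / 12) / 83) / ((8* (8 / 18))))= 23198458475 / 43619488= 531.84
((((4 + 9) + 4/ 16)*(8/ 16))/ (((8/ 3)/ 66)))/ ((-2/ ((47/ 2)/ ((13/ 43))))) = -10604187/ 1664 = -6372.71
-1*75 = -75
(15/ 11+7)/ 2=46/ 11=4.18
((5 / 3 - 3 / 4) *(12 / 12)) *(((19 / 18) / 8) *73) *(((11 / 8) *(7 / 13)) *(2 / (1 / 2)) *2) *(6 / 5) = 1174789 / 18720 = 62.76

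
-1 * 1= -1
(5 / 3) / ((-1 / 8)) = -40 / 3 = -13.33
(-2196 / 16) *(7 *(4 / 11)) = -3843 / 11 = -349.36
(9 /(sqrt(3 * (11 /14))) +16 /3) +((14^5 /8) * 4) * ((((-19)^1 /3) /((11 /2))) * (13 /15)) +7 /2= -265676311 /990 +3 * sqrt(462) /11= -268354.05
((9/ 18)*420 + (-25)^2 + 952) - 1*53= 1734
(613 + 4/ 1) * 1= 617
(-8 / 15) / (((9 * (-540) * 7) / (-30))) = -4 / 8505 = -0.00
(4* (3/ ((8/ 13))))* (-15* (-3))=1755/ 2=877.50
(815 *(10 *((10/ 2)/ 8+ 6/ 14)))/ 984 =240425/ 27552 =8.73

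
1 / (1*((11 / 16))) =16 / 11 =1.45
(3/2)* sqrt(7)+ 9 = 3* sqrt(7)/2+ 9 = 12.97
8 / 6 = 4 / 3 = 1.33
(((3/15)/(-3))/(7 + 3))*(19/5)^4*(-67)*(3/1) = 8731507/31250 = 279.41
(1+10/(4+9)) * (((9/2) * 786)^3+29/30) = 30531930856237/390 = 78287002195.48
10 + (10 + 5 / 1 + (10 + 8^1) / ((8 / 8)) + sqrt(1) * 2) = 45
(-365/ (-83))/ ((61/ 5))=1825/ 5063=0.36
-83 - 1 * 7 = -90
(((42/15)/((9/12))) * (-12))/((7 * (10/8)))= -128/25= -5.12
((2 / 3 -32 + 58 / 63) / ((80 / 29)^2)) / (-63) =402839 / 6350400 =0.06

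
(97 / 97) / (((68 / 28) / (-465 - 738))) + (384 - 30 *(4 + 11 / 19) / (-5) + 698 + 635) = 403466 / 323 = 1249.12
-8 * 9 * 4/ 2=-144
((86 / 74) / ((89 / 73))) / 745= 3139 / 2453285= 0.00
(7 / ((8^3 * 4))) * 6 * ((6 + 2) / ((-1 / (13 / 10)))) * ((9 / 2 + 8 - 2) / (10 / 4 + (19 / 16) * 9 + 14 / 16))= -0.16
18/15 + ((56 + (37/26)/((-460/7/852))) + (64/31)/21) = 38.85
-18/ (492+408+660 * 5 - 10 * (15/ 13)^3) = -6591/ 1532275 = -0.00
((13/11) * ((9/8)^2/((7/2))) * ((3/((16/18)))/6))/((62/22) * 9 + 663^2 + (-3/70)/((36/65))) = 28431/51991695424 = 0.00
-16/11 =-1.45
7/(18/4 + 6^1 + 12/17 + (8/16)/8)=1904/3065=0.62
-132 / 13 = -10.15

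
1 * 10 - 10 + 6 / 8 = 3 / 4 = 0.75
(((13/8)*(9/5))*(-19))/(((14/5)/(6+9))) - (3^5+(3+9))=-61905/112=-552.72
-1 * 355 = -355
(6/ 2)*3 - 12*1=-3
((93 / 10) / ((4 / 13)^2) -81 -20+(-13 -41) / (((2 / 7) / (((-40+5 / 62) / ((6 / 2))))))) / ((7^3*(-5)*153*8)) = -12460267 / 10411833600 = -0.00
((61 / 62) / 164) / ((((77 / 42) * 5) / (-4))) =-183 / 69905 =-0.00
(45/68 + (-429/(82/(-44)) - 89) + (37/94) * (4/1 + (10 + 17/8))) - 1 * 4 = 75583641/524144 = 144.20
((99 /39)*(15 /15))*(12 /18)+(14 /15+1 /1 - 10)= -1243 /195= -6.37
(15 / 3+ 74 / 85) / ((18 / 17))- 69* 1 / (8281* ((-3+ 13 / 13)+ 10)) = 16525771 / 2981160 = 5.54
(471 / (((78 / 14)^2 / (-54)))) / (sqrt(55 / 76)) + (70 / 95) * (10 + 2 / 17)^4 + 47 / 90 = 1102843034813 / 142820910 - 276948 * sqrt(1045) / 9295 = 6758.68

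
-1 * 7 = -7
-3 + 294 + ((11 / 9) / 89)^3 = 149551420022 / 513922401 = 291.00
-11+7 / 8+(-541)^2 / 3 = 2341205 / 24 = 97550.21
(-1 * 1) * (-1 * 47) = 47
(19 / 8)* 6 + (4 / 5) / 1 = 15.05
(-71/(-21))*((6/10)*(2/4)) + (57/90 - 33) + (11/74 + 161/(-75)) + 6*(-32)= -225.35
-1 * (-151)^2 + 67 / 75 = -1710008 / 75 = -22800.11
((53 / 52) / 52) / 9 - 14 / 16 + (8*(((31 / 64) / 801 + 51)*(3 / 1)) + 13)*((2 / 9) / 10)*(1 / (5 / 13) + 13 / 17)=253011957209 / 2761527600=91.62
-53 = -53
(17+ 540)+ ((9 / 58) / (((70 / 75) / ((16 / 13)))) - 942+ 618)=233.20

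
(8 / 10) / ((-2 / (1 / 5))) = -2 / 25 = -0.08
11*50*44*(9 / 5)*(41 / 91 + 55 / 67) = 337677120 / 6097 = 55384.14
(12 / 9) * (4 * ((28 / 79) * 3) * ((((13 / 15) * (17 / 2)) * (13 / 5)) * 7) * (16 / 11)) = 1105.91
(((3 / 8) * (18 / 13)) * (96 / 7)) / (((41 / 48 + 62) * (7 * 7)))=31104 / 13452803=0.00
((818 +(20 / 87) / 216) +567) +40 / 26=84681515 / 61074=1386.54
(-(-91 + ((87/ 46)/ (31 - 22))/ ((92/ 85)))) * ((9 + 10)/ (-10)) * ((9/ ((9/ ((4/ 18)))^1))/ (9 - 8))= -21904549/ 571320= -38.34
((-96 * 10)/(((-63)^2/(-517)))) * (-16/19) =-2647040/25137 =-105.30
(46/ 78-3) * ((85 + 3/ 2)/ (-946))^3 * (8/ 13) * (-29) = -0.03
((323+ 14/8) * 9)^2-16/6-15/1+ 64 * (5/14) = 2870270845/336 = 8542472.75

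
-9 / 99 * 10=-10 / 11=-0.91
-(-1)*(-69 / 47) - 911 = -42886 / 47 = -912.47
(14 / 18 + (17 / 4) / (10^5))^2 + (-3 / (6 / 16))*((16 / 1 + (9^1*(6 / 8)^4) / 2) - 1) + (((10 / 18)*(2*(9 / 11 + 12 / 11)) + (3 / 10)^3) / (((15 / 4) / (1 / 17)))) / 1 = -130.75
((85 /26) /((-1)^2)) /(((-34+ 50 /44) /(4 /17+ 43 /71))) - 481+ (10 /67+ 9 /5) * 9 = -103626867257 /223555215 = -463.54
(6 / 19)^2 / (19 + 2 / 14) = 126 / 24187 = 0.01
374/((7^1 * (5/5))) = 374/7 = 53.43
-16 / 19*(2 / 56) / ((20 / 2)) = -2 / 665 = -0.00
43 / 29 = 1.48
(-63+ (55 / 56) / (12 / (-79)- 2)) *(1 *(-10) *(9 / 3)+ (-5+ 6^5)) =-935275361 / 1904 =-491216.05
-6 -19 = -25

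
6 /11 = 0.55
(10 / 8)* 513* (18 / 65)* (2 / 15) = 23.68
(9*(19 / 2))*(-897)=-153387 / 2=-76693.50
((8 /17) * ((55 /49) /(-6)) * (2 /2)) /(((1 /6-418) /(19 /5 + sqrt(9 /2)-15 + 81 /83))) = -373384 /173331473 + 660 * sqrt(2) /2088331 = -0.00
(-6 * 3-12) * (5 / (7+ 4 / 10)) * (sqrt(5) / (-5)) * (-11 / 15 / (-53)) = 110 * sqrt(5) / 1961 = 0.13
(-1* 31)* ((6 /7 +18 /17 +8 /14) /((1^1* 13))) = -9176 /1547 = -5.93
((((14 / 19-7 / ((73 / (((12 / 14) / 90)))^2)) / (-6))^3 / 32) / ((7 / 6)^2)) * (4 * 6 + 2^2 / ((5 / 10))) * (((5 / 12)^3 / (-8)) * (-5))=-0.00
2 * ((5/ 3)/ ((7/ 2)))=20/ 21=0.95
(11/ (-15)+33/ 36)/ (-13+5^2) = 11/ 720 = 0.02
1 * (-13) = -13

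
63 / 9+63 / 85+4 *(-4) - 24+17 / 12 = -31459 / 1020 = -30.84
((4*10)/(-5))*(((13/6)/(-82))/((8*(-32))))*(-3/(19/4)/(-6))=-13/149568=-0.00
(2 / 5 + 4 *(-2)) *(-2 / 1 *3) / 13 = 228 / 65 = 3.51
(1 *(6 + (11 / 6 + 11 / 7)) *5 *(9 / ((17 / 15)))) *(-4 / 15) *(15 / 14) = -88875 / 833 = -106.69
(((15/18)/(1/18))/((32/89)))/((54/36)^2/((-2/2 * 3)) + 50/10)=1335/136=9.82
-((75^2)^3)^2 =-31676352024078369140625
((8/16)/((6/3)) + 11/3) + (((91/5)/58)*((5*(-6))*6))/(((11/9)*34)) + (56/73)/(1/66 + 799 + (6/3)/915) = 195485634201703/76408854402012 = 2.56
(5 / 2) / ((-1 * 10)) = -1 / 4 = -0.25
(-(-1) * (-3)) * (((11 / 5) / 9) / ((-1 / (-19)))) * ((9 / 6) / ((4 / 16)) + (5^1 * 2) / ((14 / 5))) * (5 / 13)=-14003 / 273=-51.29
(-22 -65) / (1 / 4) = -348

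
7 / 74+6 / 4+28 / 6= 695 / 111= 6.26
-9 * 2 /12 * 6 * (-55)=495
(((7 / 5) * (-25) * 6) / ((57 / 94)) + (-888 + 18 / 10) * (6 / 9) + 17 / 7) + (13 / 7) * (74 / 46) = -14250346 / 15295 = -931.70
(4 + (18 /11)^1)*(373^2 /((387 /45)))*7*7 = 2113369510 /473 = 4468011.65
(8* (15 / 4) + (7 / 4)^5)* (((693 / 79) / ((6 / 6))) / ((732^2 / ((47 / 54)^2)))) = 8084010011 / 14044109930496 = 0.00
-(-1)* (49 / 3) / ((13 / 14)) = 686 / 39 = 17.59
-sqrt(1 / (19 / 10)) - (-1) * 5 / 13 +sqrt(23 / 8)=1.35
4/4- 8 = -7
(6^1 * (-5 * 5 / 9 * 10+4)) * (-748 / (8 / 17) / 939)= 680306 / 2817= 241.50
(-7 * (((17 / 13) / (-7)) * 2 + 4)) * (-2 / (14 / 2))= 660 / 91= 7.25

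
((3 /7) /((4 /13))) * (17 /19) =663 /532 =1.25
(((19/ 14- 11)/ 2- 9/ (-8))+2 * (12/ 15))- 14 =-4507/ 280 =-16.10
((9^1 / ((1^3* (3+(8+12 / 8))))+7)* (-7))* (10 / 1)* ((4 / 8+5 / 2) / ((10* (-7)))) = 579 / 25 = 23.16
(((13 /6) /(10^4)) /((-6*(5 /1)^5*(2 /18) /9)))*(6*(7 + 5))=-1053 /15625000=-0.00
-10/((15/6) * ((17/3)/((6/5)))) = -72/85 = -0.85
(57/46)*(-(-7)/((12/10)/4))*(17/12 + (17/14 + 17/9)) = 108205/828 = 130.68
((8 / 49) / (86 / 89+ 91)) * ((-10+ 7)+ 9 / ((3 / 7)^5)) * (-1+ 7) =23817824 / 3609585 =6.60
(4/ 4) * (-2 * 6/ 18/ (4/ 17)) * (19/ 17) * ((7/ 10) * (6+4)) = -22.17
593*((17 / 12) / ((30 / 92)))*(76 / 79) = 8810794 / 3555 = 2478.42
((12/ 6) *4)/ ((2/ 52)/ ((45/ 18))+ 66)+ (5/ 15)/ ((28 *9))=56773/ 463428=0.12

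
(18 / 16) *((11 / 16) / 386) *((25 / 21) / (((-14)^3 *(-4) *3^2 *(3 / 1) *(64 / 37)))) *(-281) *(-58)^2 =-2404566175 / 546640625664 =-0.00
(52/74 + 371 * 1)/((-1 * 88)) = -13753/3256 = -4.22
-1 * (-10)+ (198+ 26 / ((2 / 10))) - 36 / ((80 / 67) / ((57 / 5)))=-571 / 100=-5.71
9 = 9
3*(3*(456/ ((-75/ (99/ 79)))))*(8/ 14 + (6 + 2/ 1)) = -1625184/ 2765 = -587.77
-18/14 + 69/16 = 339/112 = 3.03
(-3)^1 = -3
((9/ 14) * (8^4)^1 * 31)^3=186553098502668288/ 343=543886584555884.22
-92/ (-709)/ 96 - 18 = -306265/ 17016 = -18.00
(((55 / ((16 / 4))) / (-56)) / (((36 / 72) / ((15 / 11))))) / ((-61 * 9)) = 25 / 20496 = 0.00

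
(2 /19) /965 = 2 /18335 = 0.00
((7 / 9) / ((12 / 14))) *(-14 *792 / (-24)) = 3773 / 9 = 419.22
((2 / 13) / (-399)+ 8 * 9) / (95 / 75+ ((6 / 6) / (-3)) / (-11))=10270205 / 185003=55.51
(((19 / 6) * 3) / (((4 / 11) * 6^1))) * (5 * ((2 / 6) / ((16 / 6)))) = 1045 / 384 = 2.72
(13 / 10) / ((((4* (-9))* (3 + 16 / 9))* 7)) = -13 / 12040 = -0.00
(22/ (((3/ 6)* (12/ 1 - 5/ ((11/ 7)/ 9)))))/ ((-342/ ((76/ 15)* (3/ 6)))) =484/ 24705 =0.02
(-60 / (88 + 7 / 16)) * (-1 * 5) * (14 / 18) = 2240 / 849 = 2.64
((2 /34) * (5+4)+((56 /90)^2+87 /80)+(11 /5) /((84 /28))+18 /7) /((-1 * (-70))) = 20468741 /269892000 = 0.08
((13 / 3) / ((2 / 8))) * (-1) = -52 / 3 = -17.33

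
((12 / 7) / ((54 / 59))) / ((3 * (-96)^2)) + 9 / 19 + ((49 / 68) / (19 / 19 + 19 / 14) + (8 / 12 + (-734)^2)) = 1667104284432347 / 3094350336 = 538757.45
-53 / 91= -0.58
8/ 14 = 4/ 7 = 0.57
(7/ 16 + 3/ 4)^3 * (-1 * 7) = -48013/ 4096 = -11.72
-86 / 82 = -43 / 41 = -1.05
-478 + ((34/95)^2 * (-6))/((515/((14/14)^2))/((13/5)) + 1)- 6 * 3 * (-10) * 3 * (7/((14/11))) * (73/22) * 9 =515114478433/5839175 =88217.00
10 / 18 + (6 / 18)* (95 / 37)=470 / 333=1.41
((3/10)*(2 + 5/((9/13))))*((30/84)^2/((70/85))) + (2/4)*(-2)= -9409/16464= -0.57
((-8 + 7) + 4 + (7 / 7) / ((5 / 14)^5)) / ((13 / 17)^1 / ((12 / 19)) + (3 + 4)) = 111628596 / 5234375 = 21.33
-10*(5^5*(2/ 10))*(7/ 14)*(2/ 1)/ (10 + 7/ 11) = -68750/ 117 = -587.61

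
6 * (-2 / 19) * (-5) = 60 / 19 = 3.16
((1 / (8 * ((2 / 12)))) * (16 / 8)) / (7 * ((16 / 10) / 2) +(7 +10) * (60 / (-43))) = -645 / 7792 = -0.08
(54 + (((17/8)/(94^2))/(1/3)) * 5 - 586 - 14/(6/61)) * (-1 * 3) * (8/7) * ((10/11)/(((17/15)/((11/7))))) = 630887025/216482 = 2914.27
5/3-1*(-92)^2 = -25387/3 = -8462.33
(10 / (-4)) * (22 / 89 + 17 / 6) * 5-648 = -733189 / 1068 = -686.51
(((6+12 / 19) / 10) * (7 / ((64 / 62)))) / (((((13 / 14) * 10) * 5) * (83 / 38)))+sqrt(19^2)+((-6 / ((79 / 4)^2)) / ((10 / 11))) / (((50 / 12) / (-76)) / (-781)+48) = 4384513168335723481 / 230230773179134000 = 19.04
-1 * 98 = -98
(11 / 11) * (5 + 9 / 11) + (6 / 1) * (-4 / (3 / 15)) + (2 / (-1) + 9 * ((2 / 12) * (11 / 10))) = -25197 / 220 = -114.53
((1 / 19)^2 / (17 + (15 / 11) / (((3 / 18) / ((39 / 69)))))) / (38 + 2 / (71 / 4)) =1633 / 485857626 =0.00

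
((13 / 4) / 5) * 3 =39 / 20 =1.95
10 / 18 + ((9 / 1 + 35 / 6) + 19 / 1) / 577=6379 / 10386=0.61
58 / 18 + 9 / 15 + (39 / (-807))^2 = 12453697 / 3256245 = 3.82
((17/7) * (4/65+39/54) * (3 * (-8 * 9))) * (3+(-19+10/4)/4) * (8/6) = 40086/65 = 616.71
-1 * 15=-15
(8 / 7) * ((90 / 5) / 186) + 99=21507 / 217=99.11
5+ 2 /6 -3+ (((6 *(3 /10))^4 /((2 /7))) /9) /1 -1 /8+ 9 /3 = 139361 /15000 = 9.29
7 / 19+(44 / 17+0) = 955 / 323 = 2.96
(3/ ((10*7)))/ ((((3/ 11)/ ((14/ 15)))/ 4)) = 44/ 75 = 0.59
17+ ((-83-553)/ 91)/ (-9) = 4853/ 273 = 17.78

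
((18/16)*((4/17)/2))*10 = 1.32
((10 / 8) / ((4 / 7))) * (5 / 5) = 35 / 16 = 2.19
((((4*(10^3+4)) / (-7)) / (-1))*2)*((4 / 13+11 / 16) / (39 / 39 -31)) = -17319 / 455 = -38.06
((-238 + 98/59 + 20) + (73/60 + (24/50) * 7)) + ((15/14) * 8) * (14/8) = -3482693/17700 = -196.76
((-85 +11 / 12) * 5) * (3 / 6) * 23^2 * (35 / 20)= -18681635 / 96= -194600.36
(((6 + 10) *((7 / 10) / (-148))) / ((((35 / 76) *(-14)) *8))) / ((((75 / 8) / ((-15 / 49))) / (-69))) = 5244 / 1586375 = 0.00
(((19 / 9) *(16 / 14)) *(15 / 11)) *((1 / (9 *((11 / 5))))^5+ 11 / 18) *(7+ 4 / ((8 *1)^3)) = 330157506466255 / 23432394829536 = 14.09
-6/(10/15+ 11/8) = -144/49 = -2.94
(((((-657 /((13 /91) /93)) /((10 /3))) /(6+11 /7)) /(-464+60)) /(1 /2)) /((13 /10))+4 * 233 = 138695743 /139178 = 996.53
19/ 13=1.46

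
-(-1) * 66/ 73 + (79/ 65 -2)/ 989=4239087/ 4692805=0.90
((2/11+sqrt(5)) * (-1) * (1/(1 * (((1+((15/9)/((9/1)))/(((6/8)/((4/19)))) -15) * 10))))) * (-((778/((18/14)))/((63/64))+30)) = -496109 * sqrt(5)/107330 -496109/590315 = -11.18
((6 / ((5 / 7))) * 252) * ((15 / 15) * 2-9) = -74088 / 5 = -14817.60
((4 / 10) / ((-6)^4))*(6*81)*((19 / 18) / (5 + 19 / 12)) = 19 / 790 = 0.02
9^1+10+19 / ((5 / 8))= 247 / 5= 49.40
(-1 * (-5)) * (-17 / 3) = -85 / 3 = -28.33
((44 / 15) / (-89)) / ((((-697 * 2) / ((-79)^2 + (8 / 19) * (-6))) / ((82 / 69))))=5215364 / 29753145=0.18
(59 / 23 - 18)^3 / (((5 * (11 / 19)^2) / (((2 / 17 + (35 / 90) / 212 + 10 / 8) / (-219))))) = 3931088625175 / 286515037512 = 13.72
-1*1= -1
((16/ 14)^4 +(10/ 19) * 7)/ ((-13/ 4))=-983576/ 593047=-1.66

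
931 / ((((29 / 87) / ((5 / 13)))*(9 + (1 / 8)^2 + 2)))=59584 / 611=97.52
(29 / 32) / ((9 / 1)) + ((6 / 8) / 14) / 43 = 8837 / 86688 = 0.10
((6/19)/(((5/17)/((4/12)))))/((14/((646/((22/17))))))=4913/385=12.76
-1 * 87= -87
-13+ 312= 299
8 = 8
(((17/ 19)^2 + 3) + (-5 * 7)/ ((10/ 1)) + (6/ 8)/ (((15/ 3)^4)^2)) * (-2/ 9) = -169532333/ 2538281250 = -0.07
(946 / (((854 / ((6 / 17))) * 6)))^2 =223729 / 52693081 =0.00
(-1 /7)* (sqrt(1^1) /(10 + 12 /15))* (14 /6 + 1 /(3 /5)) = -10 /189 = -0.05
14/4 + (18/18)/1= 9/2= 4.50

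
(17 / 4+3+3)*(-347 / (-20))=177.84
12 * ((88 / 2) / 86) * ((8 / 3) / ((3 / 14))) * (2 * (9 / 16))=3696 / 43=85.95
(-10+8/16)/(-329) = 19/658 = 0.03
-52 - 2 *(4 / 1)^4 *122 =-62516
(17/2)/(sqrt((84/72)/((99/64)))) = 51 * sqrt(462)/112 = 9.79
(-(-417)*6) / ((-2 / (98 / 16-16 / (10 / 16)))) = 974529 / 40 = 24363.22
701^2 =491401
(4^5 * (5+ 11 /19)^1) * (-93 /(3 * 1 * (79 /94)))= -210724.33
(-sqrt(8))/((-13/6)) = 12* sqrt(2)/13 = 1.31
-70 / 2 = -35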